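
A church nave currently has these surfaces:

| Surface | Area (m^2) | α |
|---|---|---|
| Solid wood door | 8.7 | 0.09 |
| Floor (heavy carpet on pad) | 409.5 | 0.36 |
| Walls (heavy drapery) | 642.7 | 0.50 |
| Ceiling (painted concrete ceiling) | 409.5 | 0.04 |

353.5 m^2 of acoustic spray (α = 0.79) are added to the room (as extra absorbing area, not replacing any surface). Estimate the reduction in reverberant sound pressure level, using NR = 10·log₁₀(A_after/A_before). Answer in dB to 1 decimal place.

2.0 dB

Summing Sᵢαᵢ: 0.783 + 147.420 + 321.350 + 16.380 → A_before = 485.933 sabins.
Added absorption = 353.5 × 0.79 = 279.265 sabins.
A_after = 485.933 + 279.265 = 765.198 sabins.
Reduction = 10 log₁₀(A_after/A_before) = 10 log₁₀(1.5747) = 2.0 dB.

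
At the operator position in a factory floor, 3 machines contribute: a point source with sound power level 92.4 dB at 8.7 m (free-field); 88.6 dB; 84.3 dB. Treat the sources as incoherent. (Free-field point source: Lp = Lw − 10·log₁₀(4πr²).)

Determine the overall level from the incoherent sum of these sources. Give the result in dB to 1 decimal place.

Source at 8.7 m: Lp = 92.4 − 10·log₁₀(4π·8.7²) = 92.4 − 10·log₁₀(951.149) = 62.6 dB.
Converting to relative power and adding: 10^(62.6/10) + 10^(88.6/10) + 10^(84.3/10) = 9.954e+08.
L_total = 10·log₁₀(9.954e+08) = 90.0 dB.

90.0 dB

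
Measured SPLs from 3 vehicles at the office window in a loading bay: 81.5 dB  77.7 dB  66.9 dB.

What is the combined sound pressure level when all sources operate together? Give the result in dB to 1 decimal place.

83.1 dB

Converting to relative power and adding: 10^(81.5/10) + 10^(77.7/10) + 10^(66.9/10) = 2.05e+08.
L_total = 10·log₁₀(2.05e+08) = 83.1 dB.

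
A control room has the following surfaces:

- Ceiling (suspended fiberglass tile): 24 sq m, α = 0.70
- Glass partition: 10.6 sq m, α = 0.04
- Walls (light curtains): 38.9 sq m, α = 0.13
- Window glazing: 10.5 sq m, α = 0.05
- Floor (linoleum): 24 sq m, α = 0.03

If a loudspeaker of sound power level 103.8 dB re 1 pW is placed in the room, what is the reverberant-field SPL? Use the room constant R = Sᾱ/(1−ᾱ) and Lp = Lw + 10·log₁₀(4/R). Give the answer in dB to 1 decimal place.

95.0 dB

A = 23.526 sabins; S = 108.0 sq m.
ᾱ = 23.526/108.0 = 0.2178; R = Sᾱ/(1−ᾱ) = 23.526/(1−0.2178) = 30.077 sq m.
Lp = 103.8 + 10·log₁₀(4/30.077) = 103.8 + (-8.76) = 95.0 dB.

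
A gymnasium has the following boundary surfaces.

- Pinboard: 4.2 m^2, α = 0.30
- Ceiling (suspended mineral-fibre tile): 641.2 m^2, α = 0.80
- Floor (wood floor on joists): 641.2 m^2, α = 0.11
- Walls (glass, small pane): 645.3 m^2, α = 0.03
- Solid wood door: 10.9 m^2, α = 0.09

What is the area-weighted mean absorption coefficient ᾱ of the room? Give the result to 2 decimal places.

Total surface area S = 1942.8 m^2.
A = 4.2*0.30 + 641.2*0.80 + 641.2*0.11 + 645.3*0.03 + 10.9*0.09 = 605.092 sabins.
ᾱ = 605.092 / 1942.8 = 0.31.

0.31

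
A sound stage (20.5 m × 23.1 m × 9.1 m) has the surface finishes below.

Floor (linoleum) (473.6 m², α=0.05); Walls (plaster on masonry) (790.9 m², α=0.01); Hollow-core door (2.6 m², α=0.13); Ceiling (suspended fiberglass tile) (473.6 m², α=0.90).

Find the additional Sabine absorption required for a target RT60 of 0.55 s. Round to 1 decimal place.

803.3 sabins

Equivalent absorption area: A₁ = 473.6·0.05 + 790.9·0.01 + 2.6·0.13 + 473.6·0.90 = 458.167 m².
Target A₂ = 0.161·4309.305/0.55 = 1261.451 sabins (V = 4309.305 m³).
ΔA = A₂ − A₁ = 1261.451 − 458.167 = 803.3 sabins.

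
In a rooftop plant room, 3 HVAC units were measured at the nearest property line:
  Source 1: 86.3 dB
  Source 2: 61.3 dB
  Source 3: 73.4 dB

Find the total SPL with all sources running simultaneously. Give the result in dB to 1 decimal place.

Converting to relative power and adding: 10^(86.3/10) + 10^(61.3/10) + 10^(73.4/10) = 4.498e+08.
Back to dB: 10·log₁₀ Σ = 86.5 dB.

86.5 dB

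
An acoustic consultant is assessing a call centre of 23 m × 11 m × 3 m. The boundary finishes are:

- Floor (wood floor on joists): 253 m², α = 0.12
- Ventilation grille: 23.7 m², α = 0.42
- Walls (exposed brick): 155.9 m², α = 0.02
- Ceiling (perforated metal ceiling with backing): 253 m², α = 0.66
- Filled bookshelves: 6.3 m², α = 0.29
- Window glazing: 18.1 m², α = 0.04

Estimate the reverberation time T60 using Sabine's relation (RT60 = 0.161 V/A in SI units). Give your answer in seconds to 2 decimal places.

Equivalent absorption area: A = 253*0.12 + 23.7*0.42 + 155.9*0.02 + 253*0.66 + 6.3*0.29 + 18.1*0.04 = 212.963 m².
Volume V = 23 × 11 × 3 = 759 m³.
T = 0.161 V/A = 0.161·759/212.963 = 0.57 s.

0.57 seconds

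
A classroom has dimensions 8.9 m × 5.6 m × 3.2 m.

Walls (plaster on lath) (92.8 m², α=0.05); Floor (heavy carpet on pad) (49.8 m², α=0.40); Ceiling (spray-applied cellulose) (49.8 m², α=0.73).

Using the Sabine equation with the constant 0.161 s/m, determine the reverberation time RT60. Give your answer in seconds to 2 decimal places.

Total absorption A = 92.8×0.05 + 49.8×0.40 + 49.8×0.73
  = 4.640 + 19.920 + 36.354 = 60.914 m² sabins.
V = 8.9·5.6·3.2 = 159.488 m³.
Sabine: RT60 = 0.161 × 159.488 / 60.914 = 0.42 s.

0.42 sec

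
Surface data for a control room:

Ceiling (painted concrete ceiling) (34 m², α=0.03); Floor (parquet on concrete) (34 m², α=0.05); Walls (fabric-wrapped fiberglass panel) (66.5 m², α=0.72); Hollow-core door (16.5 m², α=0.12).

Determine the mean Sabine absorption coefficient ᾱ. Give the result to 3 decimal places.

S = Σ Sᵢ = 34 + 34 + 66.5 + 16.5 = 151.0 m².
A = 34×0.03 + 34×0.05 + 66.5×0.72 + 16.5×0.12 = 52.580 sabins.
ᾱ = A/S = 0.348.

0.348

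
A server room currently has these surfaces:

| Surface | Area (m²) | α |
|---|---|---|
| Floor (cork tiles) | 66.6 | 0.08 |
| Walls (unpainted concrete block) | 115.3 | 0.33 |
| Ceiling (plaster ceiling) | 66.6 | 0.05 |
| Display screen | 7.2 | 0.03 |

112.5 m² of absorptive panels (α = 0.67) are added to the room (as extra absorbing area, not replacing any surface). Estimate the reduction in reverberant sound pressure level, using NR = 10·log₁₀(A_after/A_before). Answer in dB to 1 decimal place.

Total absorption A_before = 66.6*0.08 + 115.3*0.33 + 66.6*0.05 + 7.2*0.03
  = 5.328 + 38.049 + 3.330 + 0.216 = 46.923 m² sabins.
Treatment contributes 112.5·0.67 = 75.375 sabins.
New total A_after = 122.298 sabins.
NR = 10·log₁₀(122.298/46.923) = 4.2 dB.

4.2 dB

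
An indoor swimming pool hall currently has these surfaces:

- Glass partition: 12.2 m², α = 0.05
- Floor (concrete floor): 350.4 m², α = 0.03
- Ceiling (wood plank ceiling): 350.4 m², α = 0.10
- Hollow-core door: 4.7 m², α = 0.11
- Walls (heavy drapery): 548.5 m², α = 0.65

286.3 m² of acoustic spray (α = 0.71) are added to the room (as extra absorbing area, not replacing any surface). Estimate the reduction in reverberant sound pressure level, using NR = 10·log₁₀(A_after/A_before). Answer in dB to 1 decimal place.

Total absorption A_before = 12.2×0.05 + 350.4×0.03 + 350.4×0.10 + 4.7×0.11 + 548.5×0.65
  = 0.610 + 10.512 + 35.040 + 0.517 + 356.525 = 403.204 m² sabins.
Added absorption = 286.3 × 0.71 = 203.273 sabins.
A_after = 403.204 + 203.273 = 606.477 sabins.
NR = 10·log₁₀(606.477/403.204) = 1.8 dB.

1.8 dB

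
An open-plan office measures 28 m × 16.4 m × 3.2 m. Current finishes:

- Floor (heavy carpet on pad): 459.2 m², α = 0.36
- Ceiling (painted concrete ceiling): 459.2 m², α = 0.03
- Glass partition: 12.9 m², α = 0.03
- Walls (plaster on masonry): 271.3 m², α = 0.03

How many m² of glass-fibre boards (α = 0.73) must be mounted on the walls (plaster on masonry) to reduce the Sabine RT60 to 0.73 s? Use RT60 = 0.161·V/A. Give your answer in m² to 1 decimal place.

A₁ = Σ Sᵢαᵢ = 459.2*0.36 + 459.2*0.03 + 12.9*0.03 + 271.3*0.03 = 187.614 sabins.
V = 1469.44 m³. Target absorption A₂ = 0.161 × 1469.44 / 0.73 = 324.082 sabins.
ΔA needed = 324.082 − 187.614 = 136.468 sabins.
Each m² of panel replacing the walls (plaster on masonry) adds (0.73 − 0.03) = 0.70 sabins.
Area = ΔA/Δα = 136.468/0.70 = 195.0 m².

195.0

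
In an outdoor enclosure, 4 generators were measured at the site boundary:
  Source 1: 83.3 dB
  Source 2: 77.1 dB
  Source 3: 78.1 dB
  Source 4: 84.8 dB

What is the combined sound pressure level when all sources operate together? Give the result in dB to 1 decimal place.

Sum in the linear (power) domain: Σ 10^(Lᵢ/10) = 10^(83.3/10) + 10^(77.1/10) + 10^(78.1/10) + 10^(84.8/10) = 6.316e+08.
L_total = 10·log₁₀(6.316e+08) = 88.0 dB.

88.0 dB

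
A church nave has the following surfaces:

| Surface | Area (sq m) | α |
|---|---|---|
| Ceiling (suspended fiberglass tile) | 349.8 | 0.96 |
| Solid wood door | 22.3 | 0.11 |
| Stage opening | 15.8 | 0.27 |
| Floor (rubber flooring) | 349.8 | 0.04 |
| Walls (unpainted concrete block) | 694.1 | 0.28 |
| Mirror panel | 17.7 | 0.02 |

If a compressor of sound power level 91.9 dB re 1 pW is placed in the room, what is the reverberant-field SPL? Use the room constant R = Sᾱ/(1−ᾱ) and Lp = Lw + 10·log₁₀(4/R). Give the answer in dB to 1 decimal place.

A = 551.221 sabins; S = 1449.5 sq m.
ᾱ = 551.221/1449.5 = 0.3803; R = Sᾱ/(1−ᾱ) = 551.221/(1−0.3803) = 889.497 sq m.
Lp = Lw + 10 log₁₀(4/R) = 91.9 -23.47 = 68.4 dB.

68.4 dB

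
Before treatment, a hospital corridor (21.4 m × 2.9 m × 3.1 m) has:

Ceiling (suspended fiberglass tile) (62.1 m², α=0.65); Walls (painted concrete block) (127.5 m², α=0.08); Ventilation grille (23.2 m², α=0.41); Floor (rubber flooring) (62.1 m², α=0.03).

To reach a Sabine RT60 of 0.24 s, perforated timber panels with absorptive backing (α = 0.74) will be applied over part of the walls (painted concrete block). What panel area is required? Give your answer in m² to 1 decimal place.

101.7

Summing Sᵢαᵢ: 40.365 + 10.200 + 9.512 + 1.863 → A₁ = 61.940 sabins.
Required A₂ = 0.161·192.386/0.24 = 129.059 sabins.
Absorption to add: 129.059 − 61.940 = 67.119 sabins.
Each m² of panel replacing the walls (painted concrete block) adds (0.74 − 0.08) = 0.66 sabins.
Area = ΔA/Δα = 67.119/0.66 = 101.7 m².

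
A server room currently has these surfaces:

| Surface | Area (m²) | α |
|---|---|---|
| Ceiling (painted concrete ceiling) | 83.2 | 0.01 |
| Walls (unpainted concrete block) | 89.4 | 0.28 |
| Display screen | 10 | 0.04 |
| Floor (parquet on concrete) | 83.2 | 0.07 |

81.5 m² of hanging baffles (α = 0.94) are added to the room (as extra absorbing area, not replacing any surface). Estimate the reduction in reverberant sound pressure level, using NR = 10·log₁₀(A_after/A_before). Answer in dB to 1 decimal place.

A_before = Σ Sᵢαᵢ = 83.2·0.01 + 89.4·0.28 + 10·0.04 + 83.2·0.07 = 32.088 sabins.
Treatment contributes 81.5·0.94 = 76.610 sabins.
A_after = 32.088 + 76.610 = 108.698 sabins.
Reduction = 10 log₁₀(A_after/A_before) = 10 log₁₀(3.3875) = 5.3 dB.

5.3 dB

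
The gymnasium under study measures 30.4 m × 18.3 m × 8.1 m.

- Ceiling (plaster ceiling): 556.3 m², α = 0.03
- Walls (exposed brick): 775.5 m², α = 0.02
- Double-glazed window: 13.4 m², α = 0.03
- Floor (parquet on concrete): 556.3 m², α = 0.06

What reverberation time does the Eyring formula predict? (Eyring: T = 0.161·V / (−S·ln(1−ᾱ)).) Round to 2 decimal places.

10.80 sec

S = Σ Sᵢ = 1901.5 m².
Absorption A = 556.3·0.03 + 775.5·0.02 + 13.4·0.03 + 556.3·0.06 = 65.979 sabins.
Mean coefficient ᾱ = A/S = 0.0347.
−S·ln(1−ᾱ) = −1901.5 × ln(1 − 0.0347) = 67.154.
V = 30.4 × 18.3 × 8.1 = 4506.192 m³.
T = 0.161·V/[−S·ln(1−ᾱ)] = 0.161·4506.192/67.154 = 10.80 s.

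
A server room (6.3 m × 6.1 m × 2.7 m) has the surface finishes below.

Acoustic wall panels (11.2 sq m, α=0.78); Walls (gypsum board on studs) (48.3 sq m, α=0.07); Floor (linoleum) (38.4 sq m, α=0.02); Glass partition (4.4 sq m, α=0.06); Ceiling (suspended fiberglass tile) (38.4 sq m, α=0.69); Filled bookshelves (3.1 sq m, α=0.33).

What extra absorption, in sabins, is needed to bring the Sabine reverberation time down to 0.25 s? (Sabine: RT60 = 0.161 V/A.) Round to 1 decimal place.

A₁ = Σ Sᵢαᵢ = 11.2*0.78 + 48.3*0.07 + 38.4*0.02 + 4.4*0.06 + 38.4*0.69 + 3.1*0.33 = 40.668 sabins.
Target A₂ = 0.161·103.761/0.25 = 66.822 sabins (V = 103.761 m³).
Shortfall: 66.822 − 40.668 = 26.2 sabins.

26.2 sabins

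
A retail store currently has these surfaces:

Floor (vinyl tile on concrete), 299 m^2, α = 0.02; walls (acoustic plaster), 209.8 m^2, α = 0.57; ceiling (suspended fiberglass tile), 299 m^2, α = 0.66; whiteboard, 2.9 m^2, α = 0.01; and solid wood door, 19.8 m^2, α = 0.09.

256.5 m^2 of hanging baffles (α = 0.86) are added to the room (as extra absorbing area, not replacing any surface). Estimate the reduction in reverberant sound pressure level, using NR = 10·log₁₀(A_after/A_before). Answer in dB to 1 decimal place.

Equivalent absorption area: A_before = 299*0.02 + 209.8*0.57 + 299*0.66 + 2.9*0.01 + 19.8*0.09 = 324.717 m^2.
Treatment contributes 256.5·0.86 = 220.590 sabins.
New total A_after = 545.307 sabins.
Reduction = 10 log₁₀(A_after/A_before) = 10 log₁₀(1.6793) = 2.3 dB.

2.3 dB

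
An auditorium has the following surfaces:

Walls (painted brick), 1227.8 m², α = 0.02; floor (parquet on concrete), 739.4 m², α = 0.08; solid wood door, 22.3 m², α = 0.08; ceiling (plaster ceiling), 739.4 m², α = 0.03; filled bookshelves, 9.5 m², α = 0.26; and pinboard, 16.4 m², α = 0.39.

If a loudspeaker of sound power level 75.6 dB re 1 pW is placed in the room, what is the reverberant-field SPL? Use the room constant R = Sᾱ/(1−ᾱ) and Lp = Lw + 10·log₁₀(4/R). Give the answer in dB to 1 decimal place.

60.8 dB

A = 116.540 sabins; S = 2754.8 m².
ᾱ = 0.0423, so room constant R = A/(1−ᾱ) = 121.687 m².
Lp = Lw + 10 log₁₀(4/R) = 75.6 -14.83 = 60.8 dB.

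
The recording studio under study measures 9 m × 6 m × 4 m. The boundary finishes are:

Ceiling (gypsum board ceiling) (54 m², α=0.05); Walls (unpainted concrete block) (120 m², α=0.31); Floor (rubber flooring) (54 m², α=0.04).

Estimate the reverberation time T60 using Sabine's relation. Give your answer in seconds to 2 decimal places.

0.83 sec

A = Σ Sᵢαᵢ = 54*0.05 + 120*0.31 + 54*0.04 = 42.060 sabins.
Volume V = 9 × 6 × 4 = 216 m³.
T = 0.161 V/A = 0.161·216/42.060 = 0.83 s.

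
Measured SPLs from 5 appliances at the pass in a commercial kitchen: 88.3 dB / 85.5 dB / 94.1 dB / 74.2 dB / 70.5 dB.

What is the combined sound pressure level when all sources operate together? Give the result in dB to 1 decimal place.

Converting to relative power and adding: 10^(88.3/10) + 10^(85.5/10) + 10^(94.1/10) + 10^(74.2/10) + 10^(70.5/10) = 3.639e+09.
Back to dB: 10·log₁₀ Σ = 95.6 dB.

95.6 dB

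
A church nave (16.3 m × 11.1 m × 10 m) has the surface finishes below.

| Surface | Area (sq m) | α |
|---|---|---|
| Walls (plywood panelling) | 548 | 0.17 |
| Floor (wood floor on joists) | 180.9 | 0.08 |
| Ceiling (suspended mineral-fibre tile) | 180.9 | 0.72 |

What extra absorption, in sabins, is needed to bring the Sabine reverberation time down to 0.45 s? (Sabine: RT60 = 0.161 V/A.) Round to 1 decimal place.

409.4 sabins

Equivalent absorption area: A₁ = 548*0.17 + 180.9*0.08 + 180.9*0.72 = 237.880 sq m.
V = 1809.3 m³. Required absorption A₂ = 0.161 × 1809.3 / 0.45 = 647.327 sabins.
Additional absorption ΔA = 647.327 − 237.880 = 409.4 sabins.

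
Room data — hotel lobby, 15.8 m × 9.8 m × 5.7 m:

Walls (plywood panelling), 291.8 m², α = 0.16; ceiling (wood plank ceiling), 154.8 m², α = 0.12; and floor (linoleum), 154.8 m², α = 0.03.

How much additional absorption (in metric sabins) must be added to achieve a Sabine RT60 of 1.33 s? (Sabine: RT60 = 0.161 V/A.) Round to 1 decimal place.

36.9 sabins

Summing Sᵢαᵢ: 46.688 + 18.576 + 4.644 → A₁ = 69.908 sabins.
For T = 1.33 s, need A₂ = 0.161·V/T = 0.161·882.588/1.33 = 106.840 sabins.
Additional absorption ΔA = 106.840 − 69.908 = 36.9 sabins.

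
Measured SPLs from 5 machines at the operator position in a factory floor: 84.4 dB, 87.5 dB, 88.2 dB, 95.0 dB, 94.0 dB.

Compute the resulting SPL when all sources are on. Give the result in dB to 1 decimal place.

98.6 dB

Sum in the linear (power) domain: Σ 10^(Lᵢ/10) = 10^(84.4/10) + 10^(87.5/10) + 10^(88.2/10) + 10^(95.0/10) + 10^(94.0/10) = 7.173e+09.
L_total = 10·log₁₀(7.173e+09) = 98.6 dB.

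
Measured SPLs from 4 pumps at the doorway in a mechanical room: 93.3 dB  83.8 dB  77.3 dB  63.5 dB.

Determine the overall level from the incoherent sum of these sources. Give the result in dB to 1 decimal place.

Converting to relative power and adding: 10^(93.3/10) + 10^(83.8/10) + 10^(77.3/10) + 10^(63.5/10) = 2.434e+09.
L_total = 10·log₁₀(2.434e+09) = 93.9 dB.

93.9 dB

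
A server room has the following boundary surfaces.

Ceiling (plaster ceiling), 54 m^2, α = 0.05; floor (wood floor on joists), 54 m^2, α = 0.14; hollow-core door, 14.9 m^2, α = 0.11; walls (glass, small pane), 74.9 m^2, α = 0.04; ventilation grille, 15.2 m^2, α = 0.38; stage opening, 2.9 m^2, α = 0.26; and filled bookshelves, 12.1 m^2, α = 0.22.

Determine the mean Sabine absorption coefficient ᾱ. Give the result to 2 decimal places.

0.11

S = Σ Sᵢ = 54 + 54 + 14.9 + 74.9 + 15.2 + 2.9 + 12.1 = 228.0 m^2.
Weighted sum Σ Sα = 24.087.
ᾱ = 24.087 / 228.0 = 0.11.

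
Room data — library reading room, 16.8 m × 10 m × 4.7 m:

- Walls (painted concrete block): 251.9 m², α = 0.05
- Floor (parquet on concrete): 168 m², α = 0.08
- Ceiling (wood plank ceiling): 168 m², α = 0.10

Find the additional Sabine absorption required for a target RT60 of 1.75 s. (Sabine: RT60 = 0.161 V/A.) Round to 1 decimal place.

Equivalent absorption area: A₁ = 251.9·0.05 + 168·0.08 + 168·0.10 = 42.835 m².
V = 789.6 m³. Required absorption A₂ = 0.161 × 789.6 / 1.75 = 72.643 sabins.
ΔA = A₂ − A₁ = 72.643 − 42.835 = 29.8 sabins.

29.8 sabins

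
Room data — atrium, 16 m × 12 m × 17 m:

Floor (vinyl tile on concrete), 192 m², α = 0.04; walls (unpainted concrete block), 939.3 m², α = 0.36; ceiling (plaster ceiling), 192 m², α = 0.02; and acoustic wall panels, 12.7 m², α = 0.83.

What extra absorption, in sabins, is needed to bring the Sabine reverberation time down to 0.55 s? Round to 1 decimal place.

595.3 sabins

Summing Sᵢαᵢ: 7.680 + 338.148 + 3.840 + 10.541 → A₁ = 360.209 sabins.
For T = 0.55 s, need A₂ = 0.161·V/T = 0.161·3264/0.55 = 955.462 sabins.
ΔA = A₂ − A₁ = 955.462 − 360.209 = 595.3 sabins.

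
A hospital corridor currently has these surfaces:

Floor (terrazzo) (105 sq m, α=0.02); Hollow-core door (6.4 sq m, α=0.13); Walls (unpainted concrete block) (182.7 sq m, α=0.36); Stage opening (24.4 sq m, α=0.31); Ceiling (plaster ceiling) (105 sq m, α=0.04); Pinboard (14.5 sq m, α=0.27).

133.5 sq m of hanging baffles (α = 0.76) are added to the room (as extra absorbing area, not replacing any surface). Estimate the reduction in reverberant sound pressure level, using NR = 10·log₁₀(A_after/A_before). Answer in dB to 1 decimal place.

A_before = Σ Sᵢαᵢ = 105*0.02 + 6.4*0.13 + 182.7*0.36 + 24.4*0.31 + 105*0.04 + 14.5*0.27 = 84.383 sabins.
Added absorption = 133.5 × 0.76 = 101.460 sabins.
New total A_after = 185.843 sabins.
NR = 10·log₁₀(185.843/84.383) = 3.4 dB.

3.4 dB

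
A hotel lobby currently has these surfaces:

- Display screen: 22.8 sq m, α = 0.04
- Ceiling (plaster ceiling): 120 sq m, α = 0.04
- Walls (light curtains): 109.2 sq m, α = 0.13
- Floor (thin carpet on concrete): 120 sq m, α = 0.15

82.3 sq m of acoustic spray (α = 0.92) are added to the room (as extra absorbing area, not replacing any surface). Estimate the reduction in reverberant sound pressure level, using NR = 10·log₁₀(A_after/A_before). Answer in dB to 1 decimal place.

Summing Sᵢαᵢ: 0.912 + 4.800 + 14.196 + 18.000 → A_before = 37.908 sabins.
Treatment contributes 82.3·0.92 = 75.716 sabins.
A_after = 37.908 + 75.716 = 113.624 sabins.
NR = 10·log₁₀(113.624/37.908) = 4.8 dB.

4.8 dB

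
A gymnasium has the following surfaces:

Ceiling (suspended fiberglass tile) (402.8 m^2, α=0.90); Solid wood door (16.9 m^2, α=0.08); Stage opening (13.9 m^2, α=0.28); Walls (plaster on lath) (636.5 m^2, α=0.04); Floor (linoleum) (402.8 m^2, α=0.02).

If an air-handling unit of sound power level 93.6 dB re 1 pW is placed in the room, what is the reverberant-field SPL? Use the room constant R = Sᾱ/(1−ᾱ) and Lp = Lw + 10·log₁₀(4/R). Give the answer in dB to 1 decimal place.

72.2 dB

Σ(Sᵢαᵢ) = 402.8×0.90 + 16.9×0.08 + 13.9×0.28 + 636.5×0.04 + 402.8×0.02 = 401.280; total area S = 1472.9 m^2.
ᾱ = 0.2724, so room constant R = A/(1−ᾱ) = 551.512 m^2.
Lp = Lw + 10 log₁₀(4/R) = 93.6 -21.39 = 72.2 dB.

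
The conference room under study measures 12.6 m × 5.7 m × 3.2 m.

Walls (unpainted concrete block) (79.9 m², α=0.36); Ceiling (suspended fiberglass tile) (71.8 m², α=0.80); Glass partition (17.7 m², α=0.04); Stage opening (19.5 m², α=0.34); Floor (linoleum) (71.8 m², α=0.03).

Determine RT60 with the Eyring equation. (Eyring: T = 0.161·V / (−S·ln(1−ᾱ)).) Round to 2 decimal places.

0.31 s

S = Σ Sᵢ = 260.7 m².
Σ(Sᵢαᵢ) = 79.9·0.36 + 71.8·0.80 + 17.7·0.04 + 19.5·0.34 + 71.8·0.03 = 95.696.
Mean coefficient ᾱ = A/S = 0.3671.
−S·ln(1−ᾱ) = −260.7 × ln(1 − 0.3671) = 119.255.
V = 12.6 × 5.7 × 3.2 = 229.824 m³.
T = 0.161·V/[−S·ln(1−ᾱ)] = 0.161·229.824/119.255 = 0.31 s.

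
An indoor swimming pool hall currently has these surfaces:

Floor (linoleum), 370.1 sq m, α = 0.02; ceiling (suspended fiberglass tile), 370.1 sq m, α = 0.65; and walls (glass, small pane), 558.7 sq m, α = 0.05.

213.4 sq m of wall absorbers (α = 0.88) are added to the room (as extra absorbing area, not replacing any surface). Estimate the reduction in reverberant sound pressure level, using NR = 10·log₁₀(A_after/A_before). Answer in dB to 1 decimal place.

2.3 dB

Total absorption A_before = 370.1·0.02 + 370.1·0.65 + 558.7·0.05
  = 7.402 + 240.565 + 27.935 = 275.902 sq m sabins.
Treatment contributes 213.4·0.88 = 187.792 sabins.
New total A_after = 463.694 sabins.
NR = 10·log₁₀(463.694/275.902) = 2.3 dB.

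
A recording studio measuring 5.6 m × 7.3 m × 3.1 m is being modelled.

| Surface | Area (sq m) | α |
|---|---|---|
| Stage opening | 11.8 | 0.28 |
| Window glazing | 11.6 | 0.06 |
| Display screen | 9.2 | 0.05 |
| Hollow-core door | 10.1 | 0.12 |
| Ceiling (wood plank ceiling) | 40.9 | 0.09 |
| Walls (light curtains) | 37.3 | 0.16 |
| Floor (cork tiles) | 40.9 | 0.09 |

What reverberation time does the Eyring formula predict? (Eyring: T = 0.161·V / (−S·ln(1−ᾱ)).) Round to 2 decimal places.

S = Σ Sᵢ = 161.8 sq m.
Absorption A = 11.8·0.28 + 11.6·0.06 + 9.2·0.05 + 10.1·0.12 + 40.9·0.09 + 37.3·0.16 + 40.9·0.09 = 19.002 sabins.
Mean coefficient ᾱ = A/S = 0.1174.
−S·ln(1−ᾱ) = −161.8 × ln(1 − 0.1174) = 20.206.
V = 5.6 × 7.3 × 3.1 = 126.728 m³.
T = 0.161·V/[−S·ln(1−ᾱ)] = 0.161·126.728/20.206 = 1.01 s.

1.01 seconds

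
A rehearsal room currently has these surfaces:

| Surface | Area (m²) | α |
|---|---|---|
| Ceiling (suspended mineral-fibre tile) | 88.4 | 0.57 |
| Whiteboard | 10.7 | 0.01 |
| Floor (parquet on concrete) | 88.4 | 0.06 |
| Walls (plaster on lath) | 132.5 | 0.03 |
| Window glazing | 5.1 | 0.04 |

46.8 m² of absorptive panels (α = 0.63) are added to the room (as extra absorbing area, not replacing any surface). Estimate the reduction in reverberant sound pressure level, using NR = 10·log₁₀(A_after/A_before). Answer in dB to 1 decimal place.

1.7 dB

Equivalent absorption area: A_before = 88.4×0.57 + 10.7×0.01 + 88.4×0.06 + 132.5×0.03 + 5.1×0.04 = 59.978 m².
Treatment contributes 46.8·0.63 = 29.484 sabins.
A_after = 59.978 + 29.484 = 89.462 sabins.
Reduction = 10 log₁₀(A_after/A_before) = 10 log₁₀(1.4916) = 1.7 dB.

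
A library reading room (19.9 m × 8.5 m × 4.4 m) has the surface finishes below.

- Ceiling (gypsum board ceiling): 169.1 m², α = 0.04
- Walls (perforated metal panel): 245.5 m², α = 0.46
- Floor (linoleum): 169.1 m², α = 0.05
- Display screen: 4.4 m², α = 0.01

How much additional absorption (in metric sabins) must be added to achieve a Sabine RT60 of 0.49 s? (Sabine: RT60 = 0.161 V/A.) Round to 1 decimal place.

Equivalent absorption area: A₁ = 169.1×0.04 + 245.5×0.46 + 169.1×0.05 + 4.4×0.01 = 128.193 m².
Target A₂ = 0.161·744.26/0.49 = 244.543 sabins (V = 744.26 m³).
ΔA = A₂ − A₁ = 244.543 − 128.193 = 116.3 sabins.

116.3 sabins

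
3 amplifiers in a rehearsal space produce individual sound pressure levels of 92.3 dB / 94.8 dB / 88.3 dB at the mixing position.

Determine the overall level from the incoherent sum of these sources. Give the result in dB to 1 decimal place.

Sum in the linear (power) domain: Σ 10^(Lᵢ/10) = 10^(92.3/10) + 10^(94.8/10) + 10^(88.3/10) = 5.394e+09.
L_total = 10·log₁₀(5.394e+09) = 97.3 dB.

97.3 dB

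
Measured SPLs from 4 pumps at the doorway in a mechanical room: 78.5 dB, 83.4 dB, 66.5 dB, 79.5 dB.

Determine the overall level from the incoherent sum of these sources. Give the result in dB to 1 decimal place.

Converting to relative power and adding: 10^(78.5/10) + 10^(83.4/10) + 10^(66.5/10) + 10^(79.5/10) = 3.832e+08.
Back to dB: 10·log₁₀ Σ = 85.8 dB.

85.8 dB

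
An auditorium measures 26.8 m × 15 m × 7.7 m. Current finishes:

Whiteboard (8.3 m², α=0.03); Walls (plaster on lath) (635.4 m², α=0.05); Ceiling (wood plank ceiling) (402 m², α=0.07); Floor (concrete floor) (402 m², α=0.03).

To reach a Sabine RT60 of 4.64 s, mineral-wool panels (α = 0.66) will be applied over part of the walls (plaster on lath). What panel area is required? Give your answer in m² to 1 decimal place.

Total absorption A₁ = 8.3*0.03 + 635.4*0.05 + 402*0.07 + 402*0.03
  = 0.249 + 31.770 + 28.140 + 12.060 = 72.219 m² sabins.
V = 3095.4 m³. Target absorption A₂ = 0.161 × 3095.4 / 4.64 = 107.405 sabins.
Absorption to add: 107.405 − 72.219 = 35.186 sabins.
Each m² of panel replacing the walls (plaster on lath) adds (0.66 − 0.05) = 0.61 sabins.
Area = ΔA/Δα = 35.186/0.61 = 57.7 m².

57.7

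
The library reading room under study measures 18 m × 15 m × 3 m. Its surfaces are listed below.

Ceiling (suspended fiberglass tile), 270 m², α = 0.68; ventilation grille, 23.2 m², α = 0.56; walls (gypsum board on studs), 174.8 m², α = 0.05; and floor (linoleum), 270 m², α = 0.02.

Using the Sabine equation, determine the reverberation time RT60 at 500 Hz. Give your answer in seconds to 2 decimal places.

Total absorption A = 270×0.68 + 23.2×0.56 + 174.8×0.05 + 270×0.02
  = 183.600 + 12.992 + 8.740 + 5.400 = 210.732 m² sabins.
Room volume: 810 m³.
RT60 = 0.161 · V / A = 0.161 × 810 / 210.732 = 0.62 s.

0.62 seconds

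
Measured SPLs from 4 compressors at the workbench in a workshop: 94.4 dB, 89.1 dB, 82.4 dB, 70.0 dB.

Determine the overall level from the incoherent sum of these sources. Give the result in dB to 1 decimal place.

95.7 dB

Sum in the linear (power) domain: Σ 10^(Lᵢ/10) = 10^(94.4/10) + 10^(89.1/10) + 10^(82.4/10) + 10^(70.0/10) = 3.751e+09.
L_total = 10·log₁₀(3.751e+09) = 95.7 dB.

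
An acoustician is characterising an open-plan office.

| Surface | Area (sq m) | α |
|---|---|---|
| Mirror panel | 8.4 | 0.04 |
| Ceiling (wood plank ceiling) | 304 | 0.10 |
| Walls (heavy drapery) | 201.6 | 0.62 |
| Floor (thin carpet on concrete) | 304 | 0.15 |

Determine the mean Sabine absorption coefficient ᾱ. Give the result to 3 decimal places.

Total surface area S = 818.0 sq m.
Σ(Sᵢαᵢ) = 8.4×0.04 + 304×0.10 + 201.6×0.62 + 304×0.15 = 201.328.
ᾱ = 201.328 / 818.0 = 0.246.

0.246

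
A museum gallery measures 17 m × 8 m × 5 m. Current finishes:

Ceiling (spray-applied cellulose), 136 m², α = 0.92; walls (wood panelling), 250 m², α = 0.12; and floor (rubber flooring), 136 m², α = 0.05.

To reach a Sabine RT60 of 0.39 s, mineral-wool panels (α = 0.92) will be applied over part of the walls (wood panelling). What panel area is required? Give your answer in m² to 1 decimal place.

A₁ = Σ Sᵢαᵢ = 136×0.92 + 250×0.12 + 136×0.05 = 161.920 sabins.
Required A₂ = 0.161·680/0.39 = 280.718 sabins.
ΔA needed = 280.718 − 161.920 = 118.798 sabins.
Each m² of panel replacing the walls (wood panelling) adds (0.92 − 0.12) = 0.80 sabins.
Panel area = 118.798 / 0.80 = 148.5 m².

148.5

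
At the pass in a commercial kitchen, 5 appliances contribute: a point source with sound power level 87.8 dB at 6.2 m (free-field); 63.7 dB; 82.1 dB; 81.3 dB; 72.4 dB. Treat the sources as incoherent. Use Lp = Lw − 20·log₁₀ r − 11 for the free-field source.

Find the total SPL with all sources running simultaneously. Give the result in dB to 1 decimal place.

Source at 6.2 m: Lp = 87.8 − 20·log₁₀(6.2) − 11 = 61.0 dB.
Converting to relative power and adding: 10^(61.0/10) + 10^(63.7/10) + 10^(82.1/10) + 10^(81.3/10) + 10^(72.4/10) = 3.181e+08.
L_total = 10·log₁₀(3.181e+08) = 85.0 dB.

85.0 dB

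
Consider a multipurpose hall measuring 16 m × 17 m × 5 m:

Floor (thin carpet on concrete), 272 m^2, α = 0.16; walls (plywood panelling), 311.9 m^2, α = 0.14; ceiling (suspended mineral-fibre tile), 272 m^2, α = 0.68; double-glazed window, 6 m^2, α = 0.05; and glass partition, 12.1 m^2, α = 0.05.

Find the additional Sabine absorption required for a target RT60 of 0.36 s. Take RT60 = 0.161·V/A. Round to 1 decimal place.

335.2 sabins

Total absorption A₁ = 272×0.16 + 311.9×0.14 + 272×0.68 + 6×0.05 + 12.1×0.05
  = 43.520 + 43.666 + 184.960 + 0.300 + 0.605 = 273.051 m^2 sabins.
V = 1360 m³. Required absorption A₂ = 0.161 × 1360 / 0.36 = 608.222 sabins.
ΔA = A₂ − A₁ = 608.222 − 273.051 = 335.2 sabins.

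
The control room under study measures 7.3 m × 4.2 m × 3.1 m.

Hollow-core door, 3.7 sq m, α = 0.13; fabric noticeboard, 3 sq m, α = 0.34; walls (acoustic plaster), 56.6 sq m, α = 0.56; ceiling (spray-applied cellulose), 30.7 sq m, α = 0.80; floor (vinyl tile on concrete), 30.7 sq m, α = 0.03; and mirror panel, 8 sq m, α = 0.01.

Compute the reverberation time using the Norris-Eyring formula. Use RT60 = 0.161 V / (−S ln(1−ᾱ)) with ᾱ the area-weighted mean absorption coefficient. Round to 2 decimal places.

0.20 sec

S = Σ Sᵢ = 132.7 sq m.
Σ(Sᵢαᵢ) = 3.7×0.13 + 3×0.34 + 56.6×0.56 + 30.7×0.80 + 30.7×0.03 + 8×0.01 = 58.758.
Mean coefficient ᾱ = A/S = 0.4428.
Eyring denominator: −S ln(1−ᾱ) = 77.607.
V = 7.3 × 4.2 × 3.1 = 95.046 m³.
RT60 = 0.161 × 95.046 / 77.607 = 0.20 s.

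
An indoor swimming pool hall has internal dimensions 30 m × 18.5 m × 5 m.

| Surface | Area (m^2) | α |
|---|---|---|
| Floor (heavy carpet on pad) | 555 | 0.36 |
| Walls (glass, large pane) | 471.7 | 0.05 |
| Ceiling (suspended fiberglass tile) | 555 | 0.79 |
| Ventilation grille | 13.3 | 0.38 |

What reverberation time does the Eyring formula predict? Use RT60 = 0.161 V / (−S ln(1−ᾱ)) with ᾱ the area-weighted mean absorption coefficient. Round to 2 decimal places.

0.52 s

Total surface area S = 555 + 471.7 + 555 + 13.3 = 1595.0 m^2.
Absorption A = 555·0.36 + 471.7·0.05 + 555·0.79 + 13.3·0.38 = 666.889 sabins.
ᾱ = 666.889 / 1595.0 = 0.4181.
Eyring denominator: −S ln(1−ᾱ) = 863.623.
V = 30 × 18.5 × 5 = 2775 m³.
RT60 = 0.161 × 2775 / 863.623 = 0.52 s.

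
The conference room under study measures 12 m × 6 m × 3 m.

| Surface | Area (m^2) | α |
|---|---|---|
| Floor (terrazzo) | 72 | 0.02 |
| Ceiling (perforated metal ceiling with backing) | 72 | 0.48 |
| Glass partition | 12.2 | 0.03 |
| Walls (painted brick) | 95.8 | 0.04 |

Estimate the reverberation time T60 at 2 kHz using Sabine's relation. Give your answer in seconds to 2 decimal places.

A = Σ Sᵢαᵢ = 72·0.02 + 72·0.48 + 12.2·0.03 + 95.8·0.04 = 40.198 sabins.
Volume V = 12 × 6 × 3 = 216 m³.
Sabine: RT60 = 0.161 × 216 / 40.198 = 0.87 s.

0.87 s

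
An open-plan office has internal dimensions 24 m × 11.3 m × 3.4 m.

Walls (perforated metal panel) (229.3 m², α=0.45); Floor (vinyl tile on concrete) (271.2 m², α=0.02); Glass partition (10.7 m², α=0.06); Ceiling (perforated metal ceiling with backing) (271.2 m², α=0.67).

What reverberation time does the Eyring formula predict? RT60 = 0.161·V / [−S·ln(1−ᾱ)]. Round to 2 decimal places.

Total surface area S = 229.3 + 271.2 + 10.7 + 271.2 = 782.4 m².
Absorption A = 229.3·0.45 + 271.2·0.02 + 10.7·0.06 + 271.2·0.67 = 290.955 sabins.
Mean coefficient ᾱ = A/S = 0.3719.
−S·ln(1−ᾱ) = −782.4 × ln(1 − 0.3719) = 363.860.
V = 24 × 11.3 × 3.4 = 922.08 m³.
RT60 = 0.161 × 922.08 / 363.860 = 0.41 s.

0.41 s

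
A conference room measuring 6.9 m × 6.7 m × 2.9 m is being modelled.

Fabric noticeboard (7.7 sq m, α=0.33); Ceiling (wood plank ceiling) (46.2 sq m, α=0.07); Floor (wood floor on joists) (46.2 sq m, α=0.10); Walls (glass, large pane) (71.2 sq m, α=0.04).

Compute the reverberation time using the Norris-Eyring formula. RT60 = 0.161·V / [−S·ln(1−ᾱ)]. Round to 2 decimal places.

S = Σ Sᵢ = 171.3 sq m.
Σ(Sᵢαᵢ) = 7.7·0.33 + 46.2·0.07 + 46.2·0.10 + 71.2·0.04 = 13.243.
Mean coefficient ᾱ = A/S = 0.0773.
Eyring denominator: −S ln(1−ᾱ) = 13.781.
V = 6.9 × 6.7 × 2.9 = 134.067 m³.
T = 0.161·V/[−S·ln(1−ᾱ)] = 0.161·134.067/13.781 = 1.57 s.

1.57 sec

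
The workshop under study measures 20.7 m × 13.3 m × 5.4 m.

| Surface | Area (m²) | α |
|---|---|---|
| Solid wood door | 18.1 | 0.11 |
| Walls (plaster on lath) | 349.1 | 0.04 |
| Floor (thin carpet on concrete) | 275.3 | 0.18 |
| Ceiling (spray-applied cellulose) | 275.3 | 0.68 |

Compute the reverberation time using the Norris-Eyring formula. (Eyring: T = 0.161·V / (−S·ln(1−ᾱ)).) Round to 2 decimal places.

S = Σ Sᵢ = 917.8 m².
Absorption A = 18.1×0.11 + 349.1×0.04 + 275.3×0.18 + 275.3×0.68 = 252.713 sabins.
Mean coefficient ᾱ = A/S = 0.2753.
−S·ln(1−ᾱ) = −917.8 × ln(1 − 0.2753) = 295.529.
V = 20.7 × 13.3 × 5.4 = 1486.674 m³.
RT60 = 0.161 × 1486.674 / 295.529 = 0.81 s.

0.81 s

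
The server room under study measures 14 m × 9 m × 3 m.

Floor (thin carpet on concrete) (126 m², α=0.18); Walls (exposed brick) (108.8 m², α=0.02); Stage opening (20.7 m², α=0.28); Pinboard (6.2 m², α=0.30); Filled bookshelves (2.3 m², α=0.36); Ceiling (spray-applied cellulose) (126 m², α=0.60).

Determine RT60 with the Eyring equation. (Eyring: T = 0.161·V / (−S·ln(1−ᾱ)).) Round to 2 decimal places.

0.48 seconds

Total surface area S = 126 + 108.8 + 20.7 + 6.2 + 2.3 + 126 = 390.0 m².
Absorption A = 126·0.18 + 108.8·0.02 + 20.7·0.28 + 6.2·0.30 + 2.3·0.36 + 126·0.60 = 108.940 sabins.
ᾱ = 108.940 / 390.0 = 0.2793.
Eyring denominator: −S ln(1−ᾱ) = 127.738.
V = 14 × 9 × 3 = 378 m³.
RT60 = 0.161 × 378 / 127.738 = 0.48 s.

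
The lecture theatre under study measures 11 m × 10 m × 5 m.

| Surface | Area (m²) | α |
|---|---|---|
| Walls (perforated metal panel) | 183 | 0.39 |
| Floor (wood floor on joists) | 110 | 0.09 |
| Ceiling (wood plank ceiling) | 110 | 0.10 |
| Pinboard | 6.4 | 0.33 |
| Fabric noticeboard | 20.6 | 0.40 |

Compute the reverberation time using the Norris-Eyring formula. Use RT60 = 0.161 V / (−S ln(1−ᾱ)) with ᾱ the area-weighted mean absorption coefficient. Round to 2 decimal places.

0.76 s

S = Σ Sᵢ = 430.0 m².
Σ(Sᵢαᵢ) = 183·0.39 + 110·0.09 + 110·0.10 + 6.4·0.33 + 20.6·0.40 = 102.622.
Mean coefficient ᾱ = A/S = 0.2387.
−S·ln(1−ᾱ) = −430.0 × ln(1 − 0.2387) = 117.273.
V = 11 × 10 × 5 = 550 m³.
RT60 = 0.161 × 550 / 117.273 = 0.76 s.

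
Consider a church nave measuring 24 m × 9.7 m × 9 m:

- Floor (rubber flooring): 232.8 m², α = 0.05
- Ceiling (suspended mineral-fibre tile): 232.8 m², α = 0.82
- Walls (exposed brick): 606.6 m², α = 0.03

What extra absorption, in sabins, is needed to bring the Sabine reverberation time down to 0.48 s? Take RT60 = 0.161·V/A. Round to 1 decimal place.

482.0 sabins

Summing Sᵢαᵢ: 11.640 + 190.896 + 18.198 → A₁ = 220.734 sabins.
For T = 0.48 s, need A₂ = 0.161·V/T = 0.161·2095.2/0.48 = 702.765 sabins.
ΔA = A₂ − A₁ = 702.765 − 220.734 = 482.0 sabins.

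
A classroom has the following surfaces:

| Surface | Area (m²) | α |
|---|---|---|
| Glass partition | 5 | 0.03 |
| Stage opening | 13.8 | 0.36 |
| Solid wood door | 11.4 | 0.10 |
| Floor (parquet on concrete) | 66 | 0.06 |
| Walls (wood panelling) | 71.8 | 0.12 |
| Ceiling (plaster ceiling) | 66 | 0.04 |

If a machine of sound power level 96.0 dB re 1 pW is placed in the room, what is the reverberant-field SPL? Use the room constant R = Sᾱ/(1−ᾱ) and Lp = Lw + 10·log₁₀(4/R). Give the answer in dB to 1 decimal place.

88.3 dB

Σ(Sᵢαᵢ) = 5·0.03 + 13.8·0.36 + 11.4·0.10 + 66·0.06 + 71.8·0.12 + 66·0.04 = 21.474; total area S = 234.0 m².
ᾱ = 0.0918, so room constant R = A/(1−ᾱ) = 23.645 m².
Lp = 96.0 + 10·log₁₀(4/23.645) = 96.0 + (-7.72) = 88.3 dB.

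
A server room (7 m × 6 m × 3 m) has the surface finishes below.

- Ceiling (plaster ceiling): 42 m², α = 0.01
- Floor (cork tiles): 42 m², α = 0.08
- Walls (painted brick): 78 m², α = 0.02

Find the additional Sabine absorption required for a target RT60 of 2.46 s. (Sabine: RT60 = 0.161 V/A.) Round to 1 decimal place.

Equivalent absorption area: A₁ = 42*0.01 + 42*0.08 + 78*0.02 = 5.340 m².
For T = 2.46 s, need A₂ = 0.161·V/T = 0.161·126/2.46 = 8.246 sabins.
Additional absorption ΔA = 8.246 − 5.340 = 2.9 sabins.

2.9 sabins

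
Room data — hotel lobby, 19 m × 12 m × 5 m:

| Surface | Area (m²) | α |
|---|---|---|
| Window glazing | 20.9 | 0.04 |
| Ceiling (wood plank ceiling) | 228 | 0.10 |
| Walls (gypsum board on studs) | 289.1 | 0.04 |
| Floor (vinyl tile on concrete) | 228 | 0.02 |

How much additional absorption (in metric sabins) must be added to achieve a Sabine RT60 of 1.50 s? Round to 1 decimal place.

82.6 sabins

Equivalent absorption area: A₁ = 20.9×0.04 + 228×0.10 + 289.1×0.04 + 228×0.02 = 39.760 m².
V = 1140 m³. Required absorption A₂ = 0.161 × 1140 / 1.50 = 122.360 sabins.
Shortfall: 122.360 − 39.760 = 82.6 sabins.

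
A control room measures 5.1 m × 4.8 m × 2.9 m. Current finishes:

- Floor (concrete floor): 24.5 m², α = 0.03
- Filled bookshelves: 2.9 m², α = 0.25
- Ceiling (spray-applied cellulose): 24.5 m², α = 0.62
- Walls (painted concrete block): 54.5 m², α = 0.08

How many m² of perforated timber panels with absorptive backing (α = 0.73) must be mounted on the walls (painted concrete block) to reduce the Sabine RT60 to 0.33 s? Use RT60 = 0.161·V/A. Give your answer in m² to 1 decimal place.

A₁ = Σ Sᵢαᵢ = 24.5*0.03 + 2.9*0.25 + 24.5*0.62 + 54.5*0.08 = 21.010 sabins.
V = 70.992 m³. Target absorption A₂ = 0.161 × 70.992 / 0.33 = 34.635 sabins.
Absorption to add: 34.635 − 21.010 = 13.625 sabins.
Net gain per m²: Δα = 0.73 − 0.08 = 0.65.
Area = ΔA/Δα = 13.625/0.65 = 21.0 m².

21.0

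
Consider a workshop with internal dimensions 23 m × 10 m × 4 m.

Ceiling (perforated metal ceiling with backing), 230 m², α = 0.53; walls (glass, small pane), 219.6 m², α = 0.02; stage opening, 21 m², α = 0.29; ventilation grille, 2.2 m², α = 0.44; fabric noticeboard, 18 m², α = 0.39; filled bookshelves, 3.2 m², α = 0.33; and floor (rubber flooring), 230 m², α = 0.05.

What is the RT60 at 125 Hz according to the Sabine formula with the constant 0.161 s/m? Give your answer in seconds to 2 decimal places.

Total absorption A = 230×0.53 + 219.6×0.02 + 21×0.29 + 2.2×0.44 + 18×0.39 + 3.2×0.33 + 230×0.05
  = 121.900 + 4.392 + 6.090 + 0.968 + 7.020 + 1.056 + 11.500 = 152.926 m² sabins.
Volume V = 23 × 10 × 4 = 920 m³.
T = 0.161 V/A = 0.161·920/152.926 = 0.97 s.

0.97 sec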